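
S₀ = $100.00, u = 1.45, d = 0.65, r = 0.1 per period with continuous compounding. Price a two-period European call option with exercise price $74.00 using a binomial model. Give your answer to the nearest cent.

Risk-neutral probability p = (e^0.1 − 0.65)/(1.45 − 0.65) = 0.4552/0.8000 = 0.5690
Terminal stock prices: S_uu = 210.2, S_ud = 94.25, S_dd = 42.25
Terminal payoffs (S − K): max(136.2, 0) = 136.2, max(20.25, 0) = 20.25, max(-31.75, 0) = 0
Node u (S = 145): V_u = e^(−0.1)·[0.5690·136.2500 + 0.4310·20.2500] = 78.0420
Node d (S = 65): V_d = e^(−0.1)·[0.5690·20.2500 + 0.4310·0.0000] = 10.4251
Node 0 (S = 100): V_0 = e^(−0.1)·[0.5690·78.0420 + 0.4310·10.4251] = 44.2435

$44.24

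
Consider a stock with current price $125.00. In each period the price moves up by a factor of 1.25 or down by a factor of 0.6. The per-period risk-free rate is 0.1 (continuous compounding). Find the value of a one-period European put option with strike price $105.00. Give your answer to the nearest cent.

Risk-neutral probability p = (e^0.1 − 0.6)/(1.25 − 0.6) = 0.5052/0.6500 = 0.7772
Terminal stock prices: S_u = 156.2, S_d = 75
Terminal payoffs (K − S): max(-51.25, 0) = 0, max(30, 0) = 30
Node 0 (S = 125): V_0 = e^(−0.1)·[0.7772·0.0000 + 0.2228·30.0000] = 6.0483

$6.05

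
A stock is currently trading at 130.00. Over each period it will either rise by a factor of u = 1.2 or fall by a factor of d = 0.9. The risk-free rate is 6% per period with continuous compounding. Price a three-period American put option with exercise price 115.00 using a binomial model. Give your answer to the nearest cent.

Risk-neutral probability p = (e^0.06 − 0.9)/(1.2 − 0.9) = 0.1618/0.3000 = 0.5395
Terminal stock prices: S_uuu = 224.6, S_uud = 168.5, S_udd = 126.4, S_ddd = 94.77
Terminal payoffs (K − S): max(-109.6, 0) = 0, max(-53.48, 0) = 0, max(-11.36, 0) = 0, max(20.23, 0) = 20.23
Node uu (S = 187.2): continuation = e^(−0.06)·[0.5395·0.0000 + 0.4605·0.0000] = 0.0000; exercise value = 0.0000 ≤ continuation, so V_uu = 0.0000
Node ud (S = 140.4): continuation = e^(−0.06)·[0.5395·0.0000 + 0.4605·0.0000] = 0.0000; exercise value = 0.0000 ≤ continuation, so V_ud = 0.0000
Node dd (S = 105.3): continuation = e^(−0.06)·[0.5395·0.0000 + 0.4605·20.2300] = 8.7743; exercise value = 9.7000 > continuation, so V_dd = 9.7000 (exercise)
Node u (S = 156): continuation = e^(−0.06)·[0.5395·0.0000 + 0.4605·0.0000] = 0.0000; exercise value = 0.0000 ≤ continuation, so V_u = 0.0000
Node d (S = 117): continuation = e^(−0.06)·[0.5395·0.0000 + 0.4605·9.7000] = 4.2071; exercise value = 0.0000 ≤ continuation, so V_d = 4.2071
Node 0 (S = 130): continuation = e^(−0.06)·[0.5395·0.0000 + 0.4605·4.2071] = 1.8247; exercise value = 0.0000 ≤ continuation, so V_0 = 1.8247

1.82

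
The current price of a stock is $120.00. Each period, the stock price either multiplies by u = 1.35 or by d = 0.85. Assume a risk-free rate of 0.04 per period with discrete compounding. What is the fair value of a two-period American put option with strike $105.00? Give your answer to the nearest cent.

Risk-neutral probability p = (1 + 0.04 − 0.85)/(1.35 − 0.85) = 0.1900/0.5000 = 0.3800
Terminal stock prices: S_uu = 218.7, S_ud = 137.7, S_dd = 86.7
Terminal payoffs (K − S): max(-113.7, 0) = 0, max(-32.7, 0) = 0, max(18.3, 0) = 18.3
Node u (S = 162): continuation = 1/1.04·[0.3800·0.0000 + 0.6200·0.0000] = 0.0000; exercise value = 0.0000 ≤ continuation, so V_u = 0.0000
Node d (S = 102): continuation = 1/1.04·[0.3800·0.0000 + 0.6200·18.3000] = 10.9096; exercise value = 3.0000 ≤ continuation, so V_d = 10.9096
Node 0 (S = 120): continuation = 1/1.04·[0.3800·0.0000 + 0.6200·10.9096] = 6.5038; exercise value = 0.0000 ≤ continuation, so V_0 = 6.5038

$6.50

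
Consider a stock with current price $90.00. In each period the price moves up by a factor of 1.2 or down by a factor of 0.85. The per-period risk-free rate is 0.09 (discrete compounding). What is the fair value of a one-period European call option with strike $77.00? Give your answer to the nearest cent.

$19.50

Risk-neutral probability p = (1 + 0.09 − 0.85)/(1.2 − 0.85) = 0.2400/0.3500 = 0.6857
Terminal stock prices: S_u = 108, S_d = 76.5
Terminal payoffs (S − K): max(31, 0) = 31, max(-0.5, 0) = 0
Node 0 (S = 90): V_0 = 1/1.09·[0.6857·31.0000 + 0.3143·0.0000] = 19.5020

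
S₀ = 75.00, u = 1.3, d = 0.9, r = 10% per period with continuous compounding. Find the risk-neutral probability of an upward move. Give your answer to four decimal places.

Risk-neutral probability p = (e^0.1 − 0.9)/(1.3 − 0.9) = 0.2052/0.4000 = 0.5129

p = 0.5129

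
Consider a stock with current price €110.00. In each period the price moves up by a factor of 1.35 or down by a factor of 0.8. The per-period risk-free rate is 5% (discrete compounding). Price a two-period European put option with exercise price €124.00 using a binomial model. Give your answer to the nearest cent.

Risk-neutral probability p = (1 + 0.05 − 0.8)/(1.35 − 0.8) = 0.2500/0.5500 = 0.4545
Terminal stock prices: S_uu = 200.5, S_ud = 118.8, S_dd = 70.4
Terminal payoffs (K − S): max(-76.48, 0) = 0, max(5.2, 0) = 5.2, max(53.6, 0) = 53.6
Node u (S = 148.5): V_u = 1/1.05·[0.4545·0.0000 + 0.5455·5.2000] = 2.7013
Node d (S = 88): V_d = 1/1.05·[0.4545·5.2000 + 0.5455·53.6000] = 30.0952
Node 0 (S = 110): V_0 = 1/1.05·[0.4545·2.7013 + 0.5455·30.0952] = 16.8033

€16.80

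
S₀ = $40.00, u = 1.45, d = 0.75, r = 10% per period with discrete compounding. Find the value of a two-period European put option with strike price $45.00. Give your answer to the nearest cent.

$5.27

Risk-neutral probability p = (1 + 0.1 − 0.75)/(1.45 − 0.75) = 0.3500/0.7000 = 0.5000
Terminal stock prices: S_uu = 84.1, S_ud = 43.5, S_dd = 22.5
Terminal payoffs (K − S): max(-39.1, 0) = 0, max(1.5, 0) = 1.5, max(22.5, 0) = 22.5
Node u (S = 58): V_u = 1/1.1·[0.5000·0.0000 + 0.5000·1.5000] = 0.6818
Node d (S = 30): V_d = 1/1.1·[0.5000·1.5000 + 0.5000·22.5000] = 10.9091
Node 0 (S = 40): V_0 = 1/1.1·[0.5000·0.6818 + 0.5000·10.9091] = 5.2686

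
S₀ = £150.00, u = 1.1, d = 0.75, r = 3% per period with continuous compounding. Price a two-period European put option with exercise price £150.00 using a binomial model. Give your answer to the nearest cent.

Risk-neutral probability p = (e^0.03 − 0.75)/(1.1 − 0.75) = 0.2805/0.3500 = 0.8013
Terminal stock prices: S_uu = 181.5, S_ud = 123.8, S_dd = 84.38
Terminal payoffs (K − S): max(-31.5, 0) = 0, max(26.25, 0) = 26.25, max(65.62, 0) = 65.62
Node u (S = 165): V_u = e^(−0.03)·[0.8013·0.0000 + 0.1987·26.2500] = 5.0618
Node d (S = 112.5): V_d = e^(−0.03)·[0.8013·26.2500 + 0.1987·65.6250] = 33.0668
Node 0 (S = 150): V_0 = e^(−0.03)·[0.8013·5.0618 + 0.1987·33.0668] = 10.3123

£10.31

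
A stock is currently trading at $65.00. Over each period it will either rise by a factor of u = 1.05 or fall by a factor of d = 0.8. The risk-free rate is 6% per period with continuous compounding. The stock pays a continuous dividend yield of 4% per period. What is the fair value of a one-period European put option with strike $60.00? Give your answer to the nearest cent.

Per-period risk-free factor R = e^0.06 = 1.0618; dividend-adjusted growth = e^(0.06−0.04) = 1.0202.
Risk-neutral probability p = (1.0202 − 0.8)/(1.05 − 0.8) = 0.2202/0.2500 = 0.8808
Terminal stock prices: S_u = 68.25, S_d = 52
Terminal payoffs (K − S): max(-8.25, 0) = 0, max(8, 0) = 8
Node 0 (S = 65): V_0 = e^(−0.06)·[0.8808·0.0000 + 0.1192·8.0000] = 0.8980

$0.90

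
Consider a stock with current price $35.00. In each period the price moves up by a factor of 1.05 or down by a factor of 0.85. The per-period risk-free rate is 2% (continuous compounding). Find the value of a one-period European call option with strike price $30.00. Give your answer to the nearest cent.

$5.63

Risk-neutral probability p = (e^0.02 − 0.85)/(1.05 − 0.85) = 0.1702/0.2000 = 0.8510
Terminal stock prices: S_u = 36.75, S_d = 29.75
Terminal payoffs (S − K): max(6.75, 0) = 6.75, max(-0.25, 0) = 0
Node 0 (S = 35): V_0 = e^(−0.02)·[0.8510·6.7500 + 0.1490·0.0000] = 5.6306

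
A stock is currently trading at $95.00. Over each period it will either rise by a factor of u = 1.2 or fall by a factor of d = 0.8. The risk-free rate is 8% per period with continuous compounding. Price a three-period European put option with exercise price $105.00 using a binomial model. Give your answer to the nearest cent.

$5.66

Risk-neutral probability p = (e^0.08 − 0.8)/(1.2 − 0.8) = 0.2833/0.4000 = 0.7082
Terminal stock prices: S_uuu = 164.2, S_uud = 109.4, S_udd = 72.96, S_ddd = 48.64
Terminal payoffs (K − S): max(-59.16, 0) = 0, max(-4.44, 0) = 0, max(32.04, 0) = 32.04, max(56.36, 0) = 56.36
Node uu (S = 136.8): V_uu = e^(−0.08)·[0.7082·0.0000 + 0.2918·0.0000] = 0.0000
Node ud (S = 91.2): V_ud = e^(−0.08)·[0.7082·0.0000 + 0.2918·32.0400] = 8.6299
Node dd (S = 60.8): V_dd = e^(−0.08)·[0.7082·32.0400 + 0.2918·56.3600] = 36.1272
Node u (S = 114): V_u = e^(−0.08)·[0.7082·0.0000 + 0.2918·8.6299] = 2.3245
Node d (S = 76): V_d = e^(−0.08)·[0.7082·8.6299 + 0.2918·36.1272] = 15.3728
Node 0 (S = 95): V_0 = e^(−0.08)·[0.7082·2.3245 + 0.2918·15.3728] = 5.6603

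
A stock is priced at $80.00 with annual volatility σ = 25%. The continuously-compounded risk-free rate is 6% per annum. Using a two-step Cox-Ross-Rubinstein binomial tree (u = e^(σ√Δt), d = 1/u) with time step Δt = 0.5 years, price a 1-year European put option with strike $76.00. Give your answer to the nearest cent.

$3.92

CRR parameters: u = e^(σ√Δt) = e^(0.25·√0.5) = 1.1934, d = 1/u = 0.8380
Per-period rate: rΔt = 0.06·0.5 = 0.03, so R = e^0.03 = 1.0305
Risk-neutral probability p = (e^0.03 − 0.8380)/(1.1934 − 0.8380) = 0.1925/0.3554 = 0.5416
Terminal stock prices: S_uu = 113.9, S_ud = 80, S_dd = 56.18
Terminal payoffs (K − S): max(-37.93, 0) = 0, max(-4, 0) = 0, max(19.82, 0) = 19.82
Node u (S = 95.47): V_u = e^(−0.03)·[0.5416·0.0000 + 0.4584·0.0000] = 0.0000
Node d (S = 67.04): V_d = e^(−0.03)·[0.5416·0.0000 + 0.4584·19.8249] = 8.8189
Node 0 (S = 80): V_0 = e^(−0.03)·[0.5416·0.0000 + 0.4584·8.8189] = 3.9230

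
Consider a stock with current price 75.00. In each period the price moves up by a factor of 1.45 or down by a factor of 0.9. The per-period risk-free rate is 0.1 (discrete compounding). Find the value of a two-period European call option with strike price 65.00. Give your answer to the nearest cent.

22.70

Risk-neutral probability p = (1 + 0.1 − 0.9)/(1.45 − 0.9) = 0.2000/0.5500 = 0.3636
Terminal stock prices: S_uu = 157.7, S_ud = 97.88, S_dd = 60.75
Terminal payoffs (S − K): max(92.69, 0) = 92.69, max(32.88, 0) = 32.88, max(-4.25, 0) = 0
Node u (S = 108.8): V_u = 1/1.1·[0.3636·92.6875 + 0.6364·32.8750] = 49.6591
Node d (S = 67.5): V_d = 1/1.1·[0.3636·32.8750 + 0.6364·0.0000] = 10.8678
Node 0 (S = 75): V_0 = 1/1.1·[0.3636·49.6591 + 0.6364·10.8678] = 22.7034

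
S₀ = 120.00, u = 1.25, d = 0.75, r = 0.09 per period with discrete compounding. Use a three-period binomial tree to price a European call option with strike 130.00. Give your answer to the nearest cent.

28.98

Risk-neutral probability p = (1 + 0.09 − 0.75)/(1.25 − 0.75) = 0.3400/0.5000 = 0.6800
Terminal stock prices: S_uuu = 234.4, S_uud = 140.6, S_udd = 84.38, S_ddd = 50.62
Terminal payoffs (S − K): max(104.4, 0) = 104.4, max(10.62, 0) = 10.62, max(-45.62, 0) = 0, max(-79.38, 0) = 0
Node uu (S = 187.5): V_uu = 1/1.09·[0.6800·104.3750 + 0.3200·10.6250] = 68.2339
Node ud (S = 112.5): V_ud = 1/1.09·[0.6800·10.6250 + 0.3200·0.0000] = 6.6284
Node dd (S = 67.5): V_dd = 1/1.09·[0.6800·0.0000 + 0.3200·0.0000] = 0.0000
Node u (S = 150): V_u = 1/1.09·[0.6800·68.2339 + 0.3200·6.6284] = 44.5139
Node d (S = 90): V_d = 1/1.09·[0.6800·6.6284 + 0.3200·0.0000] = 4.1352
Node 0 (S = 120): V_0 = 1/1.09·[0.6800·44.5139 + 0.3200·4.1352] = 28.9842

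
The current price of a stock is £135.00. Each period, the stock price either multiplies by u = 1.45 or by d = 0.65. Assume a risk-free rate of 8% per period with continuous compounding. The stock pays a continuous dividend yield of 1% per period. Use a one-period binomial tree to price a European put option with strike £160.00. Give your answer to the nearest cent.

£31.47

Per-period risk-free factor R = e^0.08 = 1.0833; dividend-adjusted growth = e^(0.08−0.01) = 1.0725.
Risk-neutral probability p = (1.0725 − 0.65)/(1.45 − 0.65) = 0.4225/0.8000 = 0.5281
Terminal stock prices: S_u = 195.8, S_d = 87.75
Terminal payoffs (K − S): max(-35.75, 0) = 0, max(72.25, 0) = 72.25
Node 0 (S = 135): V_0 = e^(−0.08)·[0.5281·0.0000 + 0.4719·72.2500] = 31.4711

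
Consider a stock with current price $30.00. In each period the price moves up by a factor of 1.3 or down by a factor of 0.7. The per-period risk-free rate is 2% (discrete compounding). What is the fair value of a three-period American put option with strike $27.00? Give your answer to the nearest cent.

Risk-neutral probability p = (1 + 0.02 − 0.7)/(1.3 − 0.7) = 0.3200/0.6000 = 0.5333
Terminal stock prices: S_uuu = 65.91, S_uud = 35.49, S_udd = 19.11, S_ddd = 10.29
Terminal payoffs (K − S): max(-38.91, 0) = 0, max(-8.49, 0) = 0, max(7.89, 0) = 7.89, max(16.71, 0) = 16.71
Node uu (S = 50.7): continuation = 1/1.02·[0.5333·0.0000 + 0.4667·0.0000] = 0.0000; exercise value = 0.0000 ≤ continuation, so V_uu = 0.0000
Node ud (S = 27.3): continuation = 1/1.02·[0.5333·0.0000 + 0.4667·7.8900] = 3.6098; exercise value = 0.0000 ≤ continuation, so V_ud = 3.6098
Node dd (S = 14.7): continuation = 1/1.02·[0.5333·7.8900 + 0.4667·16.7100] = 11.7706; exercise value = 12.3000 > continuation, so V_dd = 12.3000 (exercise)
Node u (S = 39): continuation = 1/1.02·[0.5333·0.0000 + 0.4667·3.6098] = 1.6515; exercise value = 0.0000 ≤ continuation, so V_u = 1.6515
Node d (S = 21): continuation = 1/1.02·[0.5333·3.6098 + 0.4667·12.3000] = 7.5149; exercise value = 6.0000 ≤ continuation, so V_d = 7.5149
Node 0 (S = 30): continuation = 1/1.02·[0.5333·1.6515 + 0.4667·7.5149] = 4.3018; exercise value = 0.0000 ≤ continuation, so V_0 = 4.3018

$4.30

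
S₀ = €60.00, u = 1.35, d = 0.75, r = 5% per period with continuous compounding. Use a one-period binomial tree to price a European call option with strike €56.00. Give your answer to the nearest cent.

€11.94

Risk-neutral probability p = (e^0.05 − 0.75)/(1.35 − 0.75) = 0.3013/0.6000 = 0.5021
Terminal stock prices: S_u = 81, S_d = 45
Terminal payoffs (S − K): max(25, 0) = 25, max(-11, 0) = 0
Node 0 (S = 60): V_0 = e^(−0.05)·[0.5021·25.0000 + 0.4979·0.0000] = 11.9407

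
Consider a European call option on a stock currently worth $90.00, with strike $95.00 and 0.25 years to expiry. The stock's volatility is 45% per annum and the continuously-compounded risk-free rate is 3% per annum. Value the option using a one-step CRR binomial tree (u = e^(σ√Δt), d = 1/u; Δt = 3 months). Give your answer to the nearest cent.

$8.10

CRR parameters: u = e^(σ√Δt) = e^(0.45·√0.25) = 1.2523, d = 1/u = 0.7985
Per-period rate: rΔt = 0.03·0.25 = 0.0075, so R = e^0.0075 = 1.0075
Risk-neutral probability p = (e^0.0075 − 0.7985)/(1.2523 − 0.7985) = 0.2090/0.4538 = 0.4606
Terminal stock prices: S_u = 112.7, S_d = 71.87
Terminal payoffs (S − K): max(17.71, 0) = 17.71, max(-23.13, 0) = 0
Node 0 (S = 90): V_0 = e^(−0.0075)·[0.4606·17.7090 + 0.5394·0.0000] = 8.0954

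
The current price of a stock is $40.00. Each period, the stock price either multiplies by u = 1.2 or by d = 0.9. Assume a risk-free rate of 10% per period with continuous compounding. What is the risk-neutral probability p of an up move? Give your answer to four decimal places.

Risk-neutral probability p = (e^0.1 − 0.9)/(1.2 − 0.9) = 0.2052/0.3000 = 0.6839

p = 0.6839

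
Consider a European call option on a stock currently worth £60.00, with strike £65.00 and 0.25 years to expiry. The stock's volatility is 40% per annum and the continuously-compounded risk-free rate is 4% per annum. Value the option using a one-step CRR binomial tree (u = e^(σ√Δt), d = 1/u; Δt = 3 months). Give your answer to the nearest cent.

CRR parameters: u = e^(σ√Δt) = e^(0.4·√0.25) = 1.2214, d = 1/u = 0.8187
Per-period rate: rΔt = 0.04·0.25 = 0.01, so R = e^0.01 = 1.0101
Risk-neutral probability p = (e^0.01 − 0.8187)/(1.2214 − 0.8187) = 0.1913/0.4027 = 0.4751
Terminal stock prices: S_u = 73.28, S_d = 49.12
Terminal payoffs (S − K): max(8.284, 0) = 8.284, max(-15.88, 0) = 0
Node 0 (S = 60): V_0 = e^(−0.01)·[0.4751·8.2842 + 0.5249·0.0000] = 3.8968

£3.90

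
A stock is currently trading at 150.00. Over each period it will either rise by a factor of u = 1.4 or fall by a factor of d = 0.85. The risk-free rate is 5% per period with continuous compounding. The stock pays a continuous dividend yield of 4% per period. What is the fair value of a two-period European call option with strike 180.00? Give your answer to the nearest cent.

Per-period risk-free factor R = e^0.05 = 1.0513; dividend-adjusted growth = e^(0.05−0.04) = 1.0101.
Risk-neutral probability p = (1.0101 − 0.85)/(1.4 − 0.85) = 0.1601/0.5500 = 0.2910
Terminal stock prices: S_uu = 294, S_ud = 178.5, S_dd = 108.4
Terminal payoffs (S − K): max(114, 0) = 114, max(-1.5, 0) = 0, max(-71.63, 0) = 0
Node u (S = 210): V_u = e^(−0.05)·[0.2910·114.0000 + 0.7090·0.0000] = 31.5561
Node d (S = 127.5): V_d = e^(−0.05)·[0.2910·0.0000 + 0.7090·0.0000] = 0.0000
Node 0 (S = 150): V_0 = e^(−0.05)·[0.2910·31.5561 + 0.7090·0.0000] = 8.7350

8.73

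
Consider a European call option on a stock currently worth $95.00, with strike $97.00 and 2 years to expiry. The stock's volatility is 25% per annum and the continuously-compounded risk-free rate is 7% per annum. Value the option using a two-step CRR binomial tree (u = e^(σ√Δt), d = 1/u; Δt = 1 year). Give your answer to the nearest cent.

CRR parameters: u = e^(σ√Δt) = e^(0.25·√1) = 1.2840, d = 1/u = 0.7788
Per-period rate: rΔt = 0.07·1 = 0.07, so R = e^0.07 = 1.0725
Risk-neutral probability p = (e^0.07 − 0.7788)/(1.2840 − 0.7788) = 0.2937/0.5052 = 0.5813
Terminal stock prices: S_uu = 156.6, S_ud = 95, S_dd = 57.62
Terminal payoffs (S − K): max(59.63, 0) = 59.63, max(-2, 0) = 0, max(-39.38, 0) = 0
Node u (S = 122): V_u = e^(−0.07)·[0.5813·59.6285 + 0.4187·0.0000] = 32.3209
Node d (S = 73.99): V_d = e^(−0.07)·[0.5813·0.0000 + 0.4187·0.0000] = 0.0000
Node 0 (S = 95): V_0 = e^(−0.07)·[0.5813·32.3209 + 0.4187·0.0000] = 17.5192

$17.52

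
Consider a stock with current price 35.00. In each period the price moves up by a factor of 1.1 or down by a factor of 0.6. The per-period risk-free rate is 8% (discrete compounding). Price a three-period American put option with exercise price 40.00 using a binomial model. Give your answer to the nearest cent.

5.00

Risk-neutral probability p = (1 + 0.08 − 0.6)/(1.1 − 0.6) = 0.4800/0.5000 = 0.9600
Terminal stock prices: S_uuu = 46.59, S_uud = 25.41, S_udd = 13.86, S_ddd = 7.56
Terminal payoffs (K − S): max(-6.585, 0) = 0, max(14.59, 0) = 14.59, max(26.14, 0) = 26.14, max(32.44, 0) = 32.44
Node uu (S = 42.35): continuation = 1/1.08·[0.9600·0.0000 + 0.0400·14.5900] = 0.5404; exercise value = 0.0000 ≤ continuation, so V_uu = 0.5404
Node ud (S = 23.1): continuation = 1/1.08·[0.9600·14.5900 + 0.0400·26.1400] = 13.9370; exercise value = 16.9000 > continuation, so V_ud = 16.9000 (exercise)
Node dd (S = 12.6): continuation = 1/1.08·[0.9600·26.1400 + 0.0400·32.4400] = 24.4370; exercise value = 27.4000 > continuation, so V_dd = 27.4000 (exercise)
Node u (S = 38.5): continuation = 1/1.08·[0.9600·0.5404 + 0.0400·16.9000] = 1.1063; exercise value = 1.5000 > continuation, so V_u = 1.5000 (exercise)
Node d (S = 21): continuation = 1/1.08·[0.9600·16.9000 + 0.0400·27.4000] = 16.0370; exercise value = 19.0000 > continuation, so V_d = 19.0000 (exercise)
Node 0 (S = 35): continuation = 1/1.08·[0.9600·1.5000 + 0.0400·19.0000] = 2.0370; exercise value = 5.0000 > continuation, so V_0 = 5.0000 (exercise)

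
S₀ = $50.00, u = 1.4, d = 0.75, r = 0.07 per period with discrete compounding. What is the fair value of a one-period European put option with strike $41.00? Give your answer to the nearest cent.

$1.66

Risk-neutral probability p = (1 + 0.07 − 0.75)/(1.4 − 0.75) = 0.3200/0.6500 = 0.4923
Terminal stock prices: S_u = 70, S_d = 37.5
Terminal payoffs (K − S): max(-29, 0) = 0, max(3.5, 0) = 3.5
Node 0 (S = 50): V_0 = 1/1.07·[0.4923·0.0000 + 0.5077·3.5000] = 1.6607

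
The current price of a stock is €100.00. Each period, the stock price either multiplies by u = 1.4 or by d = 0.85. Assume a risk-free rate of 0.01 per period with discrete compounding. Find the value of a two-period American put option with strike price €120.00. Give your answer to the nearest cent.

€24.77

Risk-neutral probability p = (1 + 0.01 − 0.85)/(1.4 − 0.85) = 0.1600/0.5500 = 0.2909
Terminal stock prices: S_uu = 196, S_ud = 119, S_dd = 72.25
Terminal payoffs (K − S): max(-76, 0) = 0, max(1, 0) = 1, max(47.75, 0) = 47.75
Node u (S = 140): continuation = 1/1.01·[0.2909·0.0000 + 0.7091·1.0000] = 0.7021; exercise value = 0.0000 ≤ continuation, so V_u = 0.7021
Node d (S = 85): continuation = 1/1.01·[0.2909·1.0000 + 0.7091·47.7500] = 33.8119; exercise value = 35.0000 > continuation, so V_d = 35.0000 (exercise)
Node 0 (S = 100): continuation = 1/1.01·[0.2909·0.7021 + 0.7091·35.0000] = 24.7747; exercise value = 20.0000 ≤ continuation, so V_0 = 24.7747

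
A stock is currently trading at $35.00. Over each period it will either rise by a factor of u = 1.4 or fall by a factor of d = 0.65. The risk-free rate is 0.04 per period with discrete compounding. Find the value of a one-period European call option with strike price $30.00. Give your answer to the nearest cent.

Risk-neutral probability p = (1 + 0.04 − 0.65)/(1.4 − 0.65) = 0.3900/0.7500 = 0.5200
Terminal stock prices: S_u = 49, S_d = 22.75
Terminal payoffs (S − K): max(19, 0) = 19, max(-7.25, 0) = 0
Node 0 (S = 35): V_0 = 1/1.04·[0.5200·19.0000 + 0.4800·0.0000] = 9.5000

$9.50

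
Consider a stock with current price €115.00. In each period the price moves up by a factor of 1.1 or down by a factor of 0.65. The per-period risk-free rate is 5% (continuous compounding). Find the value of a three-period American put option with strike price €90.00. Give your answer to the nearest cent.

Risk-neutral probability p = (e^0.05 − 0.65)/(1.1 − 0.65) = 0.4013/0.4500 = 0.8917
Terminal stock prices: S_uuu = 153.1, S_uud = 90.45, S_udd = 53.45, S_ddd = 31.58
Terminal payoffs (K − S): max(-63.07, 0) = 0, max(-0.4475, 0) = 0, max(36.55, 0) = 36.55, max(58.42, 0) = 58.42
Node uu (S = 139.2): continuation = e^(−0.05)·[0.8917·0.0000 + 0.1083·0.0000] = 0.0000; exercise value = 0.0000 ≤ continuation, so V_uu = 0.0000
Node ud (S = 82.23): continuation = e^(−0.05)·[0.8917·0.0000 + 0.1083·36.5537] = 3.7652; exercise value = 7.7750 > continuation, so V_ud = 7.7750 (exercise)
Node dd (S = 48.59): continuation = e^(−0.05)·[0.8917·36.5537 + 0.1083·58.4181] = 37.0231; exercise value = 41.4125 > continuation, so V_dd = 41.4125 (exercise)
Node u (S = 126.5): continuation = e^(−0.05)·[0.8917·0.0000 + 0.1083·7.7750] = 0.8009; exercise value = 0.0000 ≤ continuation, so V_u = 0.8009
Node d (S = 74.75): continuation = e^(−0.05)·[0.8917·7.7750 + 0.1083·41.4125] = 10.8606; exercise value = 15.2500 > continuation, so V_d = 15.2500 (exercise)
Node 0 (S = 115): continuation = e^(−0.05)·[0.8917·0.8009 + 0.1083·15.2500] = 2.2501; exercise value = 0.0000 ≤ continuation, so V_0 = 2.2501

€2.25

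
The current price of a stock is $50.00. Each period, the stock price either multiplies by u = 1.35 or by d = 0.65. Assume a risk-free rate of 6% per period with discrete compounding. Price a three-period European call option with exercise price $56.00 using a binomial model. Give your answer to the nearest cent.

Risk-neutral probability p = (1 + 0.06 − 0.65)/(1.35 − 0.65) = 0.4100/0.7000 = 0.5857
Terminal stock prices: S_uuu = 123, S_uud = 59.23, S_udd = 28.52, S_ddd = 13.73
Terminal payoffs (S − K): max(67.02, 0) = 67.02, max(3.231, 0) = 3.231, max(-27.48, 0) = 0, max(-42.27, 0) = 0
Node uu (S = 91.13): V_uu = 1/1.06·[0.5857·67.0188 + 0.4143·3.2313] = 38.2948
Node ud (S = 43.88): V_ud = 1/1.06·[0.5857·3.2313 + 0.4143·0.0000] = 1.7855
Node dd (S = 21.13): V_dd = 1/1.06·[0.5857·0.0000 + 0.4143·0.0000] = 0.0000
Node u (S = 67.5): V_u = 1/1.06·[0.5857·38.2948 + 0.4143·1.7855] = 21.8580
Node d (S = 32.5): V_d = 1/1.06·[0.5857·1.7855 + 0.4143·0.0000] = 0.9866
Node 0 (S = 50): V_0 = 1/1.06·[0.5857·21.8580 + 0.4143·0.9866] = 12.4635

$12.46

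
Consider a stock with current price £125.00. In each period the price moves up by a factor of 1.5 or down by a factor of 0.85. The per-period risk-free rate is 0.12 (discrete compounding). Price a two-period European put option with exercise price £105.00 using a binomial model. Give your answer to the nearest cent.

£4.00

Risk-neutral probability p = (1 + 0.12 − 0.85)/(1.5 − 0.85) = 0.2700/0.6500 = 0.4154
Terminal stock prices: S_uu = 281.2, S_ud = 159.4, S_dd = 90.31
Terminal payoffs (K − S): max(-176.2, 0) = 0, max(-54.38, 0) = 0, max(14.69, 0) = 14.69
Node u (S = 187.5): V_u = 1/1.12·[0.4154·0.0000 + 0.5846·0.0000] = 0.0000
Node d (S = 106.2): V_d = 1/1.12·[0.4154·0.0000 + 0.5846·14.6875] = 7.6666
Node 0 (S = 125): V_0 = 1/1.12·[0.4154·0.0000 + 0.5846·7.6666] = 4.0018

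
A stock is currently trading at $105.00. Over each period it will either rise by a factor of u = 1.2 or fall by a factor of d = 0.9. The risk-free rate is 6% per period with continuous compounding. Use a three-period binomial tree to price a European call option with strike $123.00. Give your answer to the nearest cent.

Risk-neutral probability p = (e^0.06 − 0.9)/(1.2 − 0.9) = 0.1618/0.3000 = 0.5395
Terminal stock prices: S_uuu = 181.4, S_uud = 136.1, S_udd = 102.1, S_ddd = 76.55
Terminal payoffs (S − K): max(58.44, 0) = 58.44, max(13.08, 0) = 13.08, max(-20.94, 0) = 0, max(-46.45, 0) = 0
Node uu (S = 151.2): V_uu = e^(−0.06)·[0.5395·58.4400 + 0.4605·13.0800] = 35.3630
Node ud (S = 113.4): V_ud = e^(−0.06)·[0.5395·13.0800 + 0.4605·0.0000] = 6.6452
Node dd (S = 85.05): V_dd = e^(−0.06)·[0.5395·0.0000 + 0.4605·0.0000] = 0.0000
Node u (S = 126): V_u = e^(−0.06)·[0.5395·35.3630 + 0.4605·6.6452] = 20.8480
Node d (S = 94.5): V_d = e^(−0.06)·[0.5395·6.6452 + 0.4605·0.0000] = 3.3760
Node 0 (S = 105): V_0 = e^(−0.06)·[0.5395·20.8480 + 0.4605·3.3760] = 12.0558

$12.06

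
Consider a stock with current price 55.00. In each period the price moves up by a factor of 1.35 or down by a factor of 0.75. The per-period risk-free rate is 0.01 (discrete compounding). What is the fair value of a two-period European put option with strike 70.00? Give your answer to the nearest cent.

Risk-neutral probability p = (1 + 0.01 − 0.75)/(1.35 − 0.75) = 0.2600/0.6000 = 0.4333
Terminal stock prices: S_uu = 100.2, S_ud = 55.69, S_dd = 30.94
Terminal payoffs (K − S): max(-30.24, 0) = 0, max(14.31, 0) = 14.31, max(39.06, 0) = 39.06
Node u (S = 74.25): V_u = 1/1.01·[0.4333·0.0000 + 0.5667·14.3125] = 8.0301
Node d (S = 41.25): V_d = 1/1.01·[0.4333·14.3125 + 0.5667·39.0625] = 28.0569
Node 0 (S = 55): V_0 = 1/1.01·[0.4333·8.0301 + 0.5667·28.0569] = 19.1868

19.19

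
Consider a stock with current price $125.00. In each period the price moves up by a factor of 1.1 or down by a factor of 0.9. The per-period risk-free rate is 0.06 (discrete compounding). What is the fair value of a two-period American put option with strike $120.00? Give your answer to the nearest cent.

$1.42

Risk-neutral probability p = (1 + 0.06 − 0.9)/(1.1 − 0.9) = 0.1600/0.2000 = 0.8000
Terminal stock prices: S_uu = 151.3, S_ud = 123.8, S_dd = 101.2
Terminal payoffs (K − S): max(-31.25, 0) = 0, max(-3.75, 0) = 0, max(18.75, 0) = 18.75
Node u (S = 137.5): continuation = 1/1.06·[0.8000·0.0000 + 0.2000·0.0000] = 0.0000; exercise value = 0.0000 ≤ continuation, so V_u = 0.0000
Node d (S = 112.5): continuation = 1/1.06·[0.8000·0.0000 + 0.2000·18.7500] = 3.5377; exercise value = 7.5000 > continuation, so V_d = 7.5000 (exercise)
Node 0 (S = 125): continuation = 1/1.06·[0.8000·0.0000 + 0.2000·7.5000] = 1.4151; exercise value = 0.0000 ≤ continuation, so V_0 = 1.4151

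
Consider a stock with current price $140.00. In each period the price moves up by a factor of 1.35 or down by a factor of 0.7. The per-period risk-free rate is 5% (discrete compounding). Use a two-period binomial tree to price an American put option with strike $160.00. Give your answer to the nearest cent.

$33.50

Risk-neutral probability p = (1 + 0.05 − 0.7)/(1.35 − 0.7) = 0.3500/0.6500 = 0.5385
Terminal stock prices: S_uu = 255.2, S_ud = 132.3, S_dd = 68.6
Terminal payoffs (K − S): max(-95.15, 0) = 0, max(27.7, 0) = 27.7, max(91.4, 0) = 91.4
Node u (S = 189): continuation = 1/1.05·[0.5385·0.0000 + 0.4615·27.7000] = 12.1758; exercise value = 0.0000 ≤ continuation, so V_u = 12.1758
Node d (S = 98): continuation = 1/1.05·[0.5385·27.7000 + 0.4615·91.4000] = 54.3810; exercise value = 62.0000 > continuation, so V_d = 62.0000 (exercise)
Node 0 (S = 140): continuation = 1/1.05·[0.5385·12.1758 + 0.4615·62.0000] = 33.4968; exercise value = 20.0000 ≤ continuation, so V_0 = 33.4968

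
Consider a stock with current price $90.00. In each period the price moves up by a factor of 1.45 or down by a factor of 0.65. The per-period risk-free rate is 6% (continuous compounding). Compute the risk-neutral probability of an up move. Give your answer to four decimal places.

Risk-neutral probability p = (e^0.06 − 0.65)/(1.45 − 0.65) = 0.4118/0.8000 = 0.5148

p = 0.5148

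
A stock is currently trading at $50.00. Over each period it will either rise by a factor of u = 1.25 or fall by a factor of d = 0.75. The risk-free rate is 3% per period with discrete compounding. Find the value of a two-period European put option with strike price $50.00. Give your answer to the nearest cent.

Risk-neutral probability p = (1 + 0.03 − 0.75)/(1.25 − 0.75) = 0.2800/0.5000 = 0.5600
Terminal stock prices: S_uu = 78.12, S_ud = 46.88, S_dd = 28.12
Terminal payoffs (K − S): max(-28.12, 0) = 0, max(3.125, 0) = 3.125, max(21.88, 0) = 21.88
Node u (S = 62.5): V_u = 1/1.03·[0.5600·0.0000 + 0.4400·3.1250] = 1.3350
Node d (S = 37.5): V_d = 1/1.03·[0.5600·3.1250 + 0.4400·21.8750] = 11.0437
Node 0 (S = 50): V_0 = 1/1.03·[0.5600·1.3350 + 0.4400·11.0437] = 5.4435

$5.44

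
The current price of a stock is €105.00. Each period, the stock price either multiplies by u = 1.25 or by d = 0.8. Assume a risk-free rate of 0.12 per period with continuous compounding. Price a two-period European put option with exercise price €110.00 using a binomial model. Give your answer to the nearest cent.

Risk-neutral probability p = (e^0.12 − 0.8)/(1.25 − 0.8) = 0.3275/0.4500 = 0.7278
Terminal stock prices: S_uu = 164.1, S_ud = 105, S_dd = 67.2
Terminal payoffs (K − S): max(-54.06, 0) = 0, max(5, 0) = 5, max(42.8, 0) = 42.8
Node u (S = 131.2): V_u = e^(−0.12)·[0.7278·0.0000 + 0.2722·5.0000] = 1.2072
Node d (S = 84): V_d = e^(−0.12)·[0.7278·5.0000 + 0.2722·42.8000] = 13.5612
Node 0 (S = 105): V_0 = e^(−0.12)·[0.7278·1.2072 + 0.2722·13.5612] = 4.0535

€4.05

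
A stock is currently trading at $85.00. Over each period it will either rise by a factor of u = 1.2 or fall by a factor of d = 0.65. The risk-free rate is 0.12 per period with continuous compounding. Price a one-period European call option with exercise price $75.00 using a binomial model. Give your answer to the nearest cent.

Risk-neutral probability p = (e^0.12 − 0.65)/(1.2 − 0.65) = 0.4775/0.5500 = 0.8682
Terminal stock prices: S_u = 102, S_d = 55.25
Terminal payoffs (S − K): max(27, 0) = 27, max(-19.75, 0) = 0
Node 0 (S = 85): V_0 = e^(−0.12)·[0.8682·27.0000 + 0.1318·0.0000] = 20.7901

$20.79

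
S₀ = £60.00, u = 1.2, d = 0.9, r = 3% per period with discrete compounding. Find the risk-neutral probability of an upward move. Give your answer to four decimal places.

Risk-neutral probability p = (1 + 0.03 − 0.9)/(1.2 − 0.9) = 0.1300/0.3000 = 0.4333

p = 0.4333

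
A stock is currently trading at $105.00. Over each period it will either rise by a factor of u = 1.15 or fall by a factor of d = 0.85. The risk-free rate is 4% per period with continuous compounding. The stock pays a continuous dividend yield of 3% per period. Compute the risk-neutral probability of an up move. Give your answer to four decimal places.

p = 0.5335

Per-period risk-free factor R = e^0.04 = 1.0408; dividend-adjusted growth = e^(0.04−0.03) = 1.0101.
Risk-neutral probability p = (1.0101 − 0.85)/(1.15 − 0.85) = 0.1601/0.3000 = 0.5335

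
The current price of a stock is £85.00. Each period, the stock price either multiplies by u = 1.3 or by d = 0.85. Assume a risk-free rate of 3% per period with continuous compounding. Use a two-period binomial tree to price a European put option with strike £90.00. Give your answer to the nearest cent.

£9.66

Risk-neutral probability p = (e^0.03 − 0.85)/(1.3 − 0.85) = 0.1805/0.4500 = 0.4010
Terminal stock prices: S_uu = 143.7, S_ud = 93.92, S_dd = 61.41
Terminal payoffs (K − S): max(-53.65, 0) = 0, max(-3.925, 0) = 0, max(28.59, 0) = 28.59
Node u (S = 110.5): V_u = e^(−0.03)·[0.4010·0.0000 + 0.5990·0.0000] = 0.0000
Node d (S = 72.25): V_d = e^(−0.03)·[0.4010·0.0000 + 0.5990·28.5875] = 16.6175
Node 0 (S = 85): V_0 = e^(−0.03)·[0.4010·0.0000 + 0.5990·16.6175] = 9.6596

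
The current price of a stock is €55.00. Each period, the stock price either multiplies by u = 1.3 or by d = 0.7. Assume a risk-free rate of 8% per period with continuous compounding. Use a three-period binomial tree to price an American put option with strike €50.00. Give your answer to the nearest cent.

€4.82

Risk-neutral probability p = (e^0.08 − 0.7)/(1.3 − 0.7) = 0.3833/0.6000 = 0.6388
Terminal stock prices: S_uuu = 120.8, S_uud = 65.06, S_udd = 35.03, S_ddd = 18.86
Terminal payoffs (K − S): max(-70.84, 0) = 0, max(-15.06, 0) = 0, max(14.97, 0) = 14.97, max(31.14, 0) = 31.14
Node uu (S = 92.95): continuation = e^(−0.08)·[0.6388·0.0000 + 0.3612·0.0000] = 0.0000; exercise value = 0.0000 ≤ continuation, so V_uu = 0.0000
Node ud (S = 50.05): continuation = e^(−0.08)·[0.6388·0.0000 + 0.3612·14.9650] = 4.9896; exercise value = 0.0000 ≤ continuation, so V_ud = 4.9896
Node dd (S = 26.95): continuation = e^(−0.08)·[0.6388·14.9650 + 0.3612·31.1350] = 19.2058; exercise value = 23.0500 > continuation, so V_dd = 23.0500 (exercise)
Node u (S = 71.5): continuation = e^(−0.08)·[0.6388·0.0000 + 0.3612·4.9896] = 1.6636; exercise value = 0.0000 ≤ continuation, so V_u = 1.6636
Node d (S = 38.5): continuation = e^(−0.08)·[0.6388·4.9896 + 0.3612·23.0500] = 10.6277; exercise value = 11.5000 > continuation, so V_d = 11.5000 (exercise)
Node 0 (S = 55): continuation = e^(−0.08)·[0.6388·1.6636 + 0.3612·11.5000] = 4.8154; exercise value = 0.0000 ≤ continuation, so V_0 = 4.8154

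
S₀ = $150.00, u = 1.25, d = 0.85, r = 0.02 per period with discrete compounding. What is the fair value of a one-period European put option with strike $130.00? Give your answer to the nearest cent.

$1.41

Risk-neutral probability p = (1 + 0.02 − 0.85)/(1.25 − 0.85) = 0.1700/0.4000 = 0.4250
Terminal stock prices: S_u = 187.5, S_d = 127.5
Terminal payoffs (K − S): max(-57.5, 0) = 0, max(2.5, 0) = 2.5
Node 0 (S = 150): V_0 = 1/1.02·[0.4250·0.0000 + 0.5750·2.5000] = 1.4093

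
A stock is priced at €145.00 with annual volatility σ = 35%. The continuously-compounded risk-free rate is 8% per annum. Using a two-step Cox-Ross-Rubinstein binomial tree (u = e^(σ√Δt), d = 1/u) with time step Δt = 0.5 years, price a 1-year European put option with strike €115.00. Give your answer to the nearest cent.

CRR parameters: u = e^(σ√Δt) = e^(0.35·√0.5) = 1.2808, d = 1/u = 0.7808
Per-period rate: rΔt = 0.08·0.5 = 0.04, so R = e^0.04 = 1.0408
Risk-neutral probability p = (e^0.04 − 0.7808)/(1.2808 − 0.7808) = 0.2601/0.5000 = 0.5201
Terminal stock prices: S_uu = 237.9, S_ud = 145, S_dd = 88.39
Terminal payoffs (K − S): max(-122.9, 0) = 0, max(-30, 0) = 0, max(26.61, 0) = 26.61
Node u (S = 185.7): V_u = e^(−0.04)·[0.5201·0.0000 + 0.4799·0.0000] = 0.0000
Node d (S = 113.2): V_d = e^(−0.04)·[0.5201·0.0000 + 0.4799·26.6100] = 12.2705
Node 0 (S = 145): V_0 = e^(−0.04)·[0.5201·0.0000 + 0.4799·12.2705] = 5.6582

€5.66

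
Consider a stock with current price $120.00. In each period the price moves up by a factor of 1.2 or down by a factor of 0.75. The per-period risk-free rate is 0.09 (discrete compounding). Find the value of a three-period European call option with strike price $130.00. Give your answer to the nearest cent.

Risk-neutral probability p = (1 + 0.09 − 0.75)/(1.2 − 0.75) = 0.3400/0.4500 = 0.7556
Terminal stock prices: S_uuu = 207.4, S_uud = 129.6, S_udd = 81, S_ddd = 50.62
Terminal payoffs (S − K): max(77.36, 0) = 77.36, max(-0.4, 0) = 0, max(-49, 0) = 0, max(-79.38, 0) = 0
Node uu (S = 172.8): V_uu = 1/1.09·[0.7556·77.3600 + 0.2444·0.0000] = 53.6236
Node ud (S = 108): V_ud = 1/1.09·[0.7556·0.0000 + 0.2444·0.0000] = 0.0000
Node dd (S = 67.5): V_dd = 1/1.09·[0.7556·0.0000 + 0.2444·0.0000] = 0.0000
Node u (S = 144): V_u = 1/1.09·[0.7556·53.6236 + 0.2444·0.0000] = 37.1703
Node d (S = 90): V_d = 1/1.09·[0.7556·0.0000 + 0.2444·0.0000] = 0.0000
Node 0 (S = 120): V_0 = 1/1.09·[0.7556·37.1703 + 0.2444·0.0000] = 25.7654

$25.77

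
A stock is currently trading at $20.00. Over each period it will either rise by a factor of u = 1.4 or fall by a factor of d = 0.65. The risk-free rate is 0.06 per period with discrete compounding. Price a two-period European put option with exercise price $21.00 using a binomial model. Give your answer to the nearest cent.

Risk-neutral probability p = (1 + 0.06 − 0.65)/(1.4 − 0.65) = 0.4100/0.7500 = 0.5467
Terminal stock prices: S_uu = 39.2, S_ud = 18.2, S_dd = 8.45
Terminal payoffs (K − S): max(-18.2, 0) = 0, max(2.8, 0) = 2.8, max(12.55, 0) = 12.55
Node u (S = 28): V_u = 1/1.06·[0.5467·0.0000 + 0.4533·2.8000] = 1.1975
Node d (S = 13): V_d = 1/1.06·[0.5467·2.8000 + 0.4533·12.5500] = 6.8113
Node 0 (S = 20): V_0 = 1/1.06·[0.5467·1.1975 + 0.4533·6.8113] = 3.5306

$3.53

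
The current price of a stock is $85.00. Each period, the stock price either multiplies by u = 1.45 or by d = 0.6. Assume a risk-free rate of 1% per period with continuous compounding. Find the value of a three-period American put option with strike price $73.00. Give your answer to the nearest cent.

$18.32

Risk-neutral probability p = (e^0.01 − 0.6)/(1.45 − 0.6) = 0.4101/0.8500 = 0.4824
Terminal stock prices: S_uuu = 259.1, S_uud = 107.2, S_udd = 44.37, S_ddd = 18.36
Terminal payoffs (K − S): max(-186.1, 0) = 0, max(-34.23, 0) = 0, max(28.63, 0) = 28.63, max(54.64, 0) = 54.64
Node uu (S = 178.7): continuation = e^(−0.01)·[0.4824·0.0000 + 0.5176·0.0000] = 0.0000; exercise value = 0.0000 ≤ continuation, so V_uu = 0.0000
Node ud (S = 73.95): continuation = e^(−0.01)·[0.4824·0.0000 + 0.5176·28.6300] = 14.6711; exercise value = 0.0000 ≤ continuation, so V_ud = 14.6711
Node dd (S = 30.6): continuation = e^(−0.01)·[0.4824·28.6300 + 0.5176·54.6400] = 41.6736; exercise value = 42.4000 > continuation, so V_dd = 42.4000 (exercise)
Node u (S = 123.2): continuation = e^(−0.01)·[0.4824·0.0000 + 0.5176·14.6711] = 7.5180; exercise value = 0.0000 ≤ continuation, so V_u = 7.5180
Node d (S = 51): continuation = e^(−0.01)·[0.4824·14.6711 + 0.5176·42.4000] = 28.7345; exercise value = 22.0000 ≤ continuation, so V_d = 28.7345
Node 0 (S = 85): continuation = e^(−0.01)·[0.4824·7.5180 + 0.5176·28.7345] = 18.3153; exercise value = 0.0000 ≤ continuation, so V_0 = 18.3153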